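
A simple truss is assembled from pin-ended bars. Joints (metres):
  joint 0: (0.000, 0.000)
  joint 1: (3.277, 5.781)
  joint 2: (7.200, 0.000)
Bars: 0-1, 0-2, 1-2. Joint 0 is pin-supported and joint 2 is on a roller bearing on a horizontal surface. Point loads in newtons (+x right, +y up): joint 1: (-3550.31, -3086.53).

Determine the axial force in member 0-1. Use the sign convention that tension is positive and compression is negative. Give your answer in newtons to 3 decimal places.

N=3 nodes, M=3 members, R=3 reactions → 2N=6, M+R=6
member 0 (0-1): L=6.6452, (cx,cy)=(0.4931,0.8700)
member 1 (0-2): L=7.2000, (cx,cy)=(1.0000,0.0000)
member 2 (1-2): L=6.9864, (cx,cy)=(0.5615,-0.8275)
solve A·x = −loads:
  F[0-1] = -5209.8708 N (compression)
  F[0-2] = -981.1254 N (compression)
  F[1-2] = +1747.2705 N (tension)
  Rx@0 = +3550.3100 N
  Ry@0 = +4532.3332 N
  Ry@2 = -1445.8032 N

-5209.871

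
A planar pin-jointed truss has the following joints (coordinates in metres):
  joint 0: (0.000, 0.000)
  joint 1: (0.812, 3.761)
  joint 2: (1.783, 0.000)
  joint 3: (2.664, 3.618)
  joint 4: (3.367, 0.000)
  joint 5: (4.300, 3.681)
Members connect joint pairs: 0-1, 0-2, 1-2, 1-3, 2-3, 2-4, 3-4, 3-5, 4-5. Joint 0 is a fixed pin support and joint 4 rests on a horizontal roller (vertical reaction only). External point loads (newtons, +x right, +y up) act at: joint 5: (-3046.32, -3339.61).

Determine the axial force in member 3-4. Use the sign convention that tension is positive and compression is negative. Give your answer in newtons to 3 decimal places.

2362.836

N=6 nodes, M=9 members, R=3 reactions → 2N=12, M+R=12
member 0 (0-1): L=3.8477, (cx,cy)=(0.2110,0.9775)
member 1 (0-2): L=1.7830, (cx,cy)=(1.0000,0.0000)
member 2 (1-2): L=3.8843, (cx,cy)=(0.2500,-0.9683)
member 3 (1-3): L=1.8575, (cx,cy)=(0.9970,-0.0770)
member 4 (2-3): L=3.7237, (cx,cy)=(0.2366,0.9716)
member 5 (2-4): L=1.5840, (cx,cy)=(1.0000,0.0000)
member 6 (3-4): L=3.6857, (cx,cy)=(0.1907,-0.9816)
member 7 (3-5): L=1.6372, (cx,cy)=(0.9993,0.0385)
member 8 (4-5): L=3.7974, (cx,cy)=(0.2457,0.9693)
solve A·x = −loads:
  F[0-1] = -2460.4174 N (compression)
  F[0-2] = -2527.0796 N (compression)
  F[1-2] = +2576.6353 N (tension)
  F[1-3] = -1166.8085 N (compression)
  F[2-3] = -2567.7300 N (compression)
  F[2-4] = -1275.4714 N (compression)
  F[3-4] = +2362.8355 N (tension)
  F[3-5] = -2223.1799 N (compression)
  F[4-5] = -3356.9618 N (compression)
  Rx@0 = +3046.3200 N
  Ry@0 = +2405.0038 N
  Ry@4 = +934.6062 N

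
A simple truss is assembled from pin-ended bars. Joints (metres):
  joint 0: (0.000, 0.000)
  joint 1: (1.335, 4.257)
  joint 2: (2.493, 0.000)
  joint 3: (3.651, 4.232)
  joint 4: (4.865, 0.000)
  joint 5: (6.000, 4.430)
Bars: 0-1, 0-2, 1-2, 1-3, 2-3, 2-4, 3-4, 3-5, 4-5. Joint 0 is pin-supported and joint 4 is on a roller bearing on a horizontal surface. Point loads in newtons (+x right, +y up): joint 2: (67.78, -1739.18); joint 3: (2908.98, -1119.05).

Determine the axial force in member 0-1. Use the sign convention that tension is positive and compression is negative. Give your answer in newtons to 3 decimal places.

1470.662

N=6 nodes, M=9 members, R=3 reactions → 2N=12, M+R=12
member 0 (0-1): L=4.4614, (cx,cy)=(0.2992,0.9542)
member 1 (0-2): L=2.4930, (cx,cy)=(1.0000,0.0000)
member 2 (1-2): L=4.4117, (cx,cy)=(0.2625,-0.9649)
member 3 (1-3): L=2.3161, (cx,cy)=(0.9999,-0.0108)
member 4 (2-3): L=4.3876, (cx,cy)=(0.2639,0.9645)
member 5 (2-4): L=2.3720, (cx,cy)=(1.0000,0.0000)
member 6 (3-4): L=4.4027, (cx,cy)=(0.2757,-0.9612)
member 7 (3-5): L=2.3573, (cx,cy)=(0.9965,0.0840)
member 8 (4-5): L=4.5731, (cx,cy)=(0.2482,0.9687)
solve A·x = −loads:
  F[0-1] = +1470.6620 N (tension)
  F[0-2] = +2536.6908 N (tension)
  F[1-2] = -1463.4892 N (compression)
  F[1-3] = +824.2603 N (tension)
  F[2-3] = +3267.2003 N (tension)
  F[2-4] = +1222.4644 N (tension)
  F[3-4] = -4433.3801 N (compression)
  F[3-5] = -0.0000 N (compression)
  F[4-5] = +0.0000 N (tension)
  Rx@0 = -2976.7600 N
  Ry@0 = -1403.2768 N
  Ry@4 = +4261.5068 N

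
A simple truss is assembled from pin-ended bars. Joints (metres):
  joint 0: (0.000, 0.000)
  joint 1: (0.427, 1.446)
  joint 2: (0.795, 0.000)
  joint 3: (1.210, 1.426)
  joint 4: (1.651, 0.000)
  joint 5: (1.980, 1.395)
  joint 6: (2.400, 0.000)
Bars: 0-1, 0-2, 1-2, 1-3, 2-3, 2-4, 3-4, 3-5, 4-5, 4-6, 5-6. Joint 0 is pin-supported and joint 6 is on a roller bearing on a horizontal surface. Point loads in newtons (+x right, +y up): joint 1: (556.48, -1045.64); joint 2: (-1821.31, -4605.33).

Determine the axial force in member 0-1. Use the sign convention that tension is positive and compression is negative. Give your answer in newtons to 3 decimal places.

N=7 nodes, M=11 members, R=3 reactions → 2N=14, M+R=14
member 0 (0-1): L=1.5077, (cx,cy)=(0.2832,0.9591)
member 1 (0-2): L=0.7950, (cx,cy)=(1.0000,0.0000)
member 2 (1-2): L=1.4921, (cx,cy)=(0.2466,-0.9691)
member 3 (1-3): L=0.7833, (cx,cy)=(0.9997,-0.0255)
member 4 (2-3): L=1.4852, (cx,cy)=(0.2794,0.9602)
member 5 (2-4): L=0.8560, (cx,cy)=(1.0000,0.0000)
member 6 (3-4): L=1.4926, (cx,cy)=(0.2955,-0.9554)
member 7 (3-5): L=0.7706, (cx,cy)=(0.9992,-0.0402)
member 8 (4-5): L=1.4333, (cx,cy)=(0.2295,0.9733)
member 9 (4-6): L=0.7490, (cx,cy)=(1.0000,0.0000)
member 10 (5-6): L=1.4569, (cx,cy)=(0.2883,-0.9575)
solve A·x = −loads:
  F[0-1] = -3757.9958 N (compression)
  F[0-2] = -200.5374 N (compression)
  F[1-2] = +2700.3250 N (tension)
  F[1-3] = -2287.5091 N (compression)
  F[2-3] = +2070.9146 N (tension)
  F[2-4] = +1708.0852 N (tension)
  F[3-4] = -2096.5995 N (compression)
  F[3-5] = -1089.5251 N (compression)
  F[4-5] = +2057.9544 N (tension)
  F[4-6] = +616.2504 N (tension)
  F[5-6] = -2137.5883 N (compression)
  Rx@0 = +1264.8300 N
  Ry@0 = +3604.1385 N
  Ry@6 = +2046.8315 N

-3757.996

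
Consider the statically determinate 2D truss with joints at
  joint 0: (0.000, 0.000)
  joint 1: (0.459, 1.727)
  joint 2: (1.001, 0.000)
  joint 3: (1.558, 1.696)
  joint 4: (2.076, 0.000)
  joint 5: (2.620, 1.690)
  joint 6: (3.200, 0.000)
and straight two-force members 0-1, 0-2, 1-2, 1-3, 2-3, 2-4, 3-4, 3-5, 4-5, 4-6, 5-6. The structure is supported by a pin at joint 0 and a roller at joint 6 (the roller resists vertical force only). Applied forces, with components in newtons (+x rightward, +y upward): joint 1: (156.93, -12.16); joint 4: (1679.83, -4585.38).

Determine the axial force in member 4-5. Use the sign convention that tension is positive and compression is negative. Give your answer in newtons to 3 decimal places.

N=7 nodes, M=11 members, R=3 reactions → 2N=14, M+R=14
member 0 (0-1): L=1.7870, (cx,cy)=(0.2569,0.9664)
member 1 (0-2): L=1.0010, (cx,cy)=(1.0000,0.0000)
member 2 (1-2): L=1.8101, (cx,cy)=(0.2994,-0.9541)
member 3 (1-3): L=1.0994, (cx,cy)=(0.9996,-0.0282)
member 4 (2-3): L=1.7851, (cx,cy)=(0.3120,0.9501)
member 5 (2-4): L=1.0750, (cx,cy)=(1.0000,0.0000)
member 6 (3-4): L=1.7733, (cx,cy)=(0.2921,-0.9564)
member 7 (3-5): L=1.0620, (cx,cy)=(1.0000,-0.0056)
member 8 (4-5): L=1.7754, (cx,cy)=(0.3064,0.9519)
member 9 (4-6): L=1.1240, (cx,cy)=(1.0000,0.0000)
member 10 (5-6): L=1.7868, (cx,cy)=(0.3246,-0.9458)
solve A·x = −loads:
  F[0-1] = -1589.6737 N (compression)
  F[0-2] = +2245.0859 N (tension)
  F[1-2] = +1628.6053 N (tension)
  F[1-3] = -1053.3422 N (compression)
  F[2-3] = -1635.5325 N (compression)
  F[2-4] = +3243.0776 N (tension)
  F[3-4] = +1605.6887 N (tension)
  F[3-5] = -2032.3080 N (compression)
  F[4-5] = +3203.8264 N (tension)
  F[4-6] = +1050.5903 N (tension)
  F[5-6] = -3236.4643 N (compression)
  Rx@0 = -1836.7600 N
  Ry@0 = +1536.3374 N
  Ry@6 = +3061.2026 N

3203.826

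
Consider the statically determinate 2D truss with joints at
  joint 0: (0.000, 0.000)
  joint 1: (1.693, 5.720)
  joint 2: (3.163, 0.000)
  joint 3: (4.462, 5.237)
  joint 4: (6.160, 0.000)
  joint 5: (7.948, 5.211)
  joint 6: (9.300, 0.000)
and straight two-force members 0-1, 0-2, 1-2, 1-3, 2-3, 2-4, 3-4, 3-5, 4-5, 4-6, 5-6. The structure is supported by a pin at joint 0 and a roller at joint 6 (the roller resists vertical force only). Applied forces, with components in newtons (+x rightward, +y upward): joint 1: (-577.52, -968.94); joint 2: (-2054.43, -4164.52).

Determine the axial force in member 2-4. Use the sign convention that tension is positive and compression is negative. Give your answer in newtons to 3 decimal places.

N=7 nodes, M=11 members, R=3 reactions → 2N=14, M+R=14
member 0 (0-1): L=5.9653, (cx,cy)=(0.2838,0.9589)
member 1 (0-2): L=3.1630, (cx,cy)=(1.0000,0.0000)
member 2 (1-2): L=5.9059, (cx,cy)=(0.2489,-0.9685)
member 3 (1-3): L=2.8108, (cx,cy)=(0.9851,-0.1718)
member 4 (2-3): L=5.3957, (cx,cy)=(0.2407,0.9706)
member 5 (2-4): L=2.9970, (cx,cy)=(1.0000,0.0000)
member 6 (3-4): L=5.5054, (cx,cy)=(0.3084,-0.9512)
member 7 (3-5): L=3.4861, (cx,cy)=(1.0000,-0.0075)
member 8 (4-5): L=5.5092, (cx,cy)=(0.3245,0.9459)
member 9 (4-6): L=3.1400, (cx,cy)=(1.0000,0.0000)
member 10 (5-6): L=5.3835, (cx,cy)=(0.2511,-0.9680)
solve A·x = −loads:
  F[0-1] = -4062.9575 N (compression)
  F[0-2] = -1478.8476 N (compression)
  F[1-2] = +3272.4198 N (tension)
  F[1-3] = -1411.0931 N (compression)
  F[2-3] = +1025.2447 N (tension)
  F[2-4] = +1143.2789 N (tension)
  F[3-4] = -1295.1605 N (compression)
  F[3-5] = -743.8400 N (compression)
  F[4-5] = +1302.5261 N (tension)
  F[4-6] = +321.0883 N (tension)
  F[5-6] = -1278.5425 N (compression)
  Rx@0 = +2631.9500 N
  Ry@0 = +3895.8925 N
  Ry@6 = +1237.5675 N

1143.279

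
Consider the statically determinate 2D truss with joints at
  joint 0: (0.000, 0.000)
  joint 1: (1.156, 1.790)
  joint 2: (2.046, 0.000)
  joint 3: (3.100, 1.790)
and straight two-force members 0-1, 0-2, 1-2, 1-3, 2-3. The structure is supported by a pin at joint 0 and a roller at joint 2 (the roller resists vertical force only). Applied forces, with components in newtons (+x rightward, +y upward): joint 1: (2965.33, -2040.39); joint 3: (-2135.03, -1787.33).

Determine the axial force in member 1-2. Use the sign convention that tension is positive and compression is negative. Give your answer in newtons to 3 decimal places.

-3126.991

N=4 nodes, M=5 members, R=3 reactions → 2N=8, M+R=8
member 0 (0-1): L=2.1308, (cx,cy)=(0.5425,0.8400)
member 1 (0-2): L=2.0460, (cx,cy)=(1.0000,0.0000)
member 2 (1-2): L=1.9990, (cx,cy)=(0.4452,-0.8954)
member 3 (1-3): L=1.9440, (cx,cy)=(1.0000,0.0000)
member 4 (2-3): L=2.0773, (cx,cy)=(0.5074,0.8617)
solve A·x = −loads:
  F[0-1] = +904.2303 N (tension)
  F[0-2] = +339.7445 N (tension)
  F[1-2] = -3126.9909 N (compression)
  F[1-3] = -1082.6022 N (compression)
  F[2-3] = -2074.1632 N (compression)
  Rx@0 = -830.3000 N
  Ry@0 = -759.5971 N
  Ry@2 = +4587.3171 N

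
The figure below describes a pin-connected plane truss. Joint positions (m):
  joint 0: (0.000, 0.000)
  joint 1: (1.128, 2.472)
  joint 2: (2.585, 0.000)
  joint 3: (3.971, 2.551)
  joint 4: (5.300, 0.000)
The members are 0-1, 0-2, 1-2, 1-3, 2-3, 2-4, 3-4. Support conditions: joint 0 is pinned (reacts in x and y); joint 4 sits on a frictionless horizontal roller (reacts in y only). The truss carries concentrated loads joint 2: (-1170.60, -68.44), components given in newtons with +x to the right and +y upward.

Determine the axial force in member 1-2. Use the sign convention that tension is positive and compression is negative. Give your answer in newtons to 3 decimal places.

39.532

N=5 nodes, M=7 members, R=3 reactions → 2N=10, M+R=10
member 0 (0-1): L=2.7172, (cx,cy)=(0.4151,0.9098)
member 1 (0-2): L=2.5850, (cx,cy)=(1.0000,0.0000)
member 2 (1-2): L=2.8694, (cx,cy)=(0.5078,-0.8615)
member 3 (1-3): L=2.8441, (cx,cy)=(0.9996,0.0278)
member 4 (2-3): L=2.9032, (cx,cy)=(0.4774,0.8787)
member 5 (2-4): L=2.7150, (cx,cy)=(1.0000,0.0000)
member 6 (3-4): L=2.8764, (cx,cy)=(0.4620,-0.8869)
solve A·x = −loads:
  F[0-1] = -38.5369 N (compression)
  F[0-2] = -1154.6020 N (compression)
  F[1-2] = +39.5325 N (tension)
  F[1-3] = -36.0851 N (compression)
  F[2-3] = +39.1301 N (tension)
  F[2-4] = +17.3904 N (tension)
  F[3-4] = -37.6390 N (compression)
  Rx@0 = +1170.6000 N
  Ry@0 = +35.0594 N
  Ry@4 = +33.3806 N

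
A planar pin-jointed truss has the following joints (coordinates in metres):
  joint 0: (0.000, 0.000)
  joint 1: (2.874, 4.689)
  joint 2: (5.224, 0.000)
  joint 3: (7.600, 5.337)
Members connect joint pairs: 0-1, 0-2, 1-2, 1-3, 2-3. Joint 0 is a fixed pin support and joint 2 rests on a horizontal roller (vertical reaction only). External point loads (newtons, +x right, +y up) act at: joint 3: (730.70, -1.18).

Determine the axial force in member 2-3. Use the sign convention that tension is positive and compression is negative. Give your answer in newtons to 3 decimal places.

-118.174

N=4 nodes, M=5 members, R=3 reactions → 2N=8, M+R=8
member 0 (0-1): L=5.4997, (cx,cy)=(0.5226,0.8526)
member 1 (0-2): L=5.2240, (cx,cy)=(1.0000,0.0000)
member 2 (1-2): L=5.2449, (cx,cy)=(0.4481,-0.8940)
member 3 (1-3): L=4.7702, (cx,cy)=(0.9907,0.1358)
member 4 (2-3): L=5.8420, (cx,cy)=(0.4067,0.9136)
solve A·x = −loads:
  F[0-1] = +876.2001 N (tension)
  F[0-2] = +272.8199 N (tension)
  F[1-2] = -716.1723 N (compression)
  F[1-3] = +786.0491 N (tension)
  F[2-3] = -118.1745 N (compression)
  Rx@0 = -730.7000 N
  Ry@0 = -747.0424 N
  Ry@2 = +748.2224 N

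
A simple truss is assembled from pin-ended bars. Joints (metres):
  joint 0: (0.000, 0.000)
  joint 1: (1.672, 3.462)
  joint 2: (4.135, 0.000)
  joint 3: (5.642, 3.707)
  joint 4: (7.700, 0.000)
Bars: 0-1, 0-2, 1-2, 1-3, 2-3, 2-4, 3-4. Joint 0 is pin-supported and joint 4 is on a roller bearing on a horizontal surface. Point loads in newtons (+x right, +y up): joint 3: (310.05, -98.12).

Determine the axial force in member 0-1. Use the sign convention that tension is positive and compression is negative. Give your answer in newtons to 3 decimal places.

136.640

N=5 nodes, M=7 members, R=3 reactions → 2N=10, M+R=10
member 0 (0-1): L=3.8446, (cx,cy)=(0.4349,0.9005)
member 1 (0-2): L=4.1350, (cx,cy)=(1.0000,0.0000)
member 2 (1-2): L=4.2487, (cx,cy)=(0.5797,-0.8148)
member 3 (1-3): L=3.9776, (cx,cy)=(0.9981,0.0616)
member 4 (2-3): L=4.0016, (cx,cy)=(0.3766,0.9264)
member 5 (2-4): L=3.5650, (cx,cy)=(1.0000,0.0000)
member 6 (3-4): L=4.2400, (cx,cy)=(0.4854,-0.8743)
solve A·x = −loads:
  F[0-1] = +136.6404 N (tension)
  F[0-2] = +250.6258 N (tension)
  F[1-2] = -140.3413 N (compression)
  F[1-3] = +141.0480 N (tension)
  F[2-3] = +123.4424 N (tension)
  F[2-4] = +122.7817 N (tension)
  F[3-4] = -252.9585 N (compression)
  Rx@0 = -310.0500 N
  Ry@0 = -123.0421 N
  Ry@4 = +221.1621 N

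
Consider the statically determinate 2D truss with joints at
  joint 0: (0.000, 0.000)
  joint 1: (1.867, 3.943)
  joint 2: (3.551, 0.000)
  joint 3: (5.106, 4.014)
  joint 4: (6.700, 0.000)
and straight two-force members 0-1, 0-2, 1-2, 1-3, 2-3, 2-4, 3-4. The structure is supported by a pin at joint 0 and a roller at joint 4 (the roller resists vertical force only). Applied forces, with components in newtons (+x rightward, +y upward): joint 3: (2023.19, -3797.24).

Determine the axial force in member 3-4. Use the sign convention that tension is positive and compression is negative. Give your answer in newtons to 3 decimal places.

N=5 nodes, M=7 members, R=3 reactions → 2N=10, M+R=10
member 0 (0-1): L=4.3627, (cx,cy)=(0.4279,0.9038)
member 1 (0-2): L=3.5510, (cx,cy)=(1.0000,0.0000)
member 2 (1-2): L=4.2876, (cx,cy)=(0.3928,-0.9196)
member 3 (1-3): L=3.2398, (cx,cy)=(0.9998,0.0219)
member 4 (2-3): L=4.3047, (cx,cy)=(0.3612,0.9325)
member 5 (2-4): L=3.1490, (cx,cy)=(1.0000,0.0000)
member 6 (3-4): L=4.3189, (cx,cy)=(0.3691,-0.9294)
solve A·x = −loads:
  F[0-1] = +341.5557 N (tension)
  F[0-2] = +1877.0218 N (tension)
  F[1-2] = -329.1091 N (compression)
  F[1-3] = +275.4969 N (tension)
  F[2-3] = +324.5789 N (tension)
  F[2-4] = +1630.5100 N (tension)
  F[3-4] = -4417.8387 N (compression)
  Rx@0 = -2023.1900 N
  Ry@0 = -308.6991 N
  Ry@4 = +4105.9391 N

-4417.839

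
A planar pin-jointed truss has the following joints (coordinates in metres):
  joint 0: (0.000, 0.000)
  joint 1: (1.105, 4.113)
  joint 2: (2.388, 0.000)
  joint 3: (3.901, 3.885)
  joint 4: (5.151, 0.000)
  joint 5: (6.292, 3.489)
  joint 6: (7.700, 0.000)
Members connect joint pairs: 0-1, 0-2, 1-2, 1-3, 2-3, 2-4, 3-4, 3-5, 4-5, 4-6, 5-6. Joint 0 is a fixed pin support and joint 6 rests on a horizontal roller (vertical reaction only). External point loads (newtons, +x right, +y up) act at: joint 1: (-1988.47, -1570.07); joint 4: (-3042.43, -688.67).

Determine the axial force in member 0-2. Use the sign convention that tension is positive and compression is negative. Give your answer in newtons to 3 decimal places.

-4323.011

N=7 nodes, M=11 members, R=3 reactions → 2N=14, M+R=14
member 0 (0-1): L=4.2588, (cx,cy)=(0.2595,0.9658)
member 1 (0-2): L=2.3880, (cx,cy)=(1.0000,0.0000)
member 2 (1-2): L=4.3085, (cx,cy)=(0.2978,-0.9546)
member 3 (1-3): L=2.8053, (cx,cy)=(0.9967,-0.0813)
member 4 (2-3): L=4.1692, (cx,cy)=(0.3629,0.9318)
member 5 (2-4): L=2.7630, (cx,cy)=(1.0000,0.0000)
member 6 (3-4): L=4.0811, (cx,cy)=(0.3063,-0.9519)
member 7 (3-5): L=2.4236, (cx,cy)=(0.9866,-0.1634)
member 8 (4-5): L=3.6708, (cx,cy)=(0.3108,0.9505)
member 9 (4-6): L=2.5490, (cx,cy)=(1.0000,0.0000)
member 10 (5-6): L=3.7624, (cx,cy)=(0.3742,-0.9273)
solve A·x = −loads:
  F[0-1] = -2728.3185 N (compression)
  F[0-2] = -4323.0111 N (compression)
  F[1-2] = +1032.2884 N (tension)
  F[1-3] = +976.4104 N (tension)
  F[2-3] = -1057.5505 N (compression)
  F[2-4] = -3631.8275 N (compression)
  F[3-4] = +1073.2190 N (tension)
  F[3-5] = +264.2359 N (tension)
  F[4-5] = -350.3222 N (compression)
  F[4-6] = -151.7945 N (compression)
  F[5-6] = +405.6181 N (tension)
  Rx@0 = +5030.9000 N
  Ry@0 = +2634.8842 N
  Ry@6 = -376.1442 N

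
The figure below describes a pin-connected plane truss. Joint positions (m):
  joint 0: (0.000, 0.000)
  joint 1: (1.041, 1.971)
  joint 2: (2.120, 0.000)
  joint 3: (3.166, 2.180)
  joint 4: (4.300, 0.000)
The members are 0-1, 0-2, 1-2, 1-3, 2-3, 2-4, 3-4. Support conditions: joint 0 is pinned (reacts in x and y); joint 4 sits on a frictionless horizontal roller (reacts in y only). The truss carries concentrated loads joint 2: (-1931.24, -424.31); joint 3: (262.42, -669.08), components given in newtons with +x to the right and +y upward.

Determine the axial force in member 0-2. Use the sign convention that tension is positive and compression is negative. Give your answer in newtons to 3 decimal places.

N=5 nodes, M=7 members, R=3 reactions → 2N=10, M+R=10
member 0 (0-1): L=2.2290, (cx,cy)=(0.4670,0.8842)
member 1 (0-2): L=2.1200, (cx,cy)=(1.0000,0.0000)
member 2 (1-2): L=2.2470, (cx,cy)=(0.4802,-0.8772)
member 3 (1-3): L=2.1353, (cx,cy)=(0.9952,0.0979)
member 4 (2-3): L=2.4180, (cx,cy)=(0.4326,0.9016)
member 5 (2-4): L=2.1800, (cx,cy)=(1.0000,0.0000)
member 6 (3-4): L=2.4573, (cx,cy)=(0.4615,-0.8872)
solve A·x = −loads:
  F[0-1] = -292.3676 N (compression)
  F[0-2] = -1532.2779 N (compression)
  F[1-2] = +265.1426 N (tension)
  F[1-3] = -265.1346 N (compression)
  F[2-3] = +212.6656 N (tension)
  F[2-4] = +434.2831 N (tension)
  F[3-4] = -941.0641 N (compression)
  Rx@0 = +1668.8200 N
  Ry@0 = +258.5249 N
  Ry@4 = +834.8651 N

-1532.278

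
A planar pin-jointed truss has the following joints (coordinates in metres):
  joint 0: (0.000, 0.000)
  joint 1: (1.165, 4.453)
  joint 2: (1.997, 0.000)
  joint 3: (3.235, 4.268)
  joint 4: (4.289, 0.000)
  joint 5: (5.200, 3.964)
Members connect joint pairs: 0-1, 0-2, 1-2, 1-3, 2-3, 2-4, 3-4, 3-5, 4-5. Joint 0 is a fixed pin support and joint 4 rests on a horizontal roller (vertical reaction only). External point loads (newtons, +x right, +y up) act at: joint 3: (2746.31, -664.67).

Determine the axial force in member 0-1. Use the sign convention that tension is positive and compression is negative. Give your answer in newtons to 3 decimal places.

N=6 nodes, M=9 members, R=3 reactions → 2N=12, M+R=12
member 0 (0-1): L=4.6029, (cx,cy)=(0.2531,0.9674)
member 1 (0-2): L=1.9970, (cx,cy)=(1.0000,0.0000)
member 2 (1-2): L=4.5301, (cx,cy)=(0.1837,-0.9830)
member 3 (1-3): L=2.0783, (cx,cy)=(0.9960,-0.0890)
member 4 (2-3): L=4.4439, (cx,cy)=(0.2786,0.9604)
member 5 (2-4): L=2.2920, (cx,cy)=(1.0000,0.0000)
member 6 (3-4): L=4.3962, (cx,cy)=(0.2398,-0.9708)
member 7 (3-5): L=1.9884, (cx,cy)=(0.9882,-0.1529)
member 8 (4-5): L=4.0673, (cx,cy)=(0.2240,0.9746)
solve A·x = −loads:
  F[0-1] = +2656.0053 N (tension)
  F[0-2] = +2074.0676 N (tension)
  F[1-2] = -2720.5372 N (compression)
  F[1-3] = +1176.5728 N (tension)
  F[2-3] = +2784.4909 N (tension)
  F[2-4] = +798.6974 N (tension)
  F[3-4] = -3331.3554 N (compression)
  F[3-5] = +0.0000 N (tension)
  F[4-5] = -0.0000 N (compression)
  Rx@0 = -2746.3100 N
  Ry@0 = -2569.5241 N
  Ry@4 = +3234.1941 N

2656.005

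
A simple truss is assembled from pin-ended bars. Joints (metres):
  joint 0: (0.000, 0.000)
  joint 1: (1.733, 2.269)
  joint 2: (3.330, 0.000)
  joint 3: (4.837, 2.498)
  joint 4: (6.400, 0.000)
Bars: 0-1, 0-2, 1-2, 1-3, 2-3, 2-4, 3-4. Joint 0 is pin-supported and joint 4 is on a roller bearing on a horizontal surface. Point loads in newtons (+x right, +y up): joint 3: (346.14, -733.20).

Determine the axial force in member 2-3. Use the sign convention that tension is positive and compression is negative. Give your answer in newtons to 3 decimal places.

N=5 nodes, M=7 members, R=3 reactions → 2N=10, M+R=10
member 0 (0-1): L=2.8551, (cx,cy)=(0.6070,0.7947)
member 1 (0-2): L=3.3300, (cx,cy)=(1.0000,0.0000)
member 2 (1-2): L=2.7747, (cx,cy)=(0.5756,-0.8178)
member 3 (1-3): L=3.1124, (cx,cy)=(0.9973,0.0736)
member 4 (2-3): L=2.9174, (cx,cy)=(0.5166,0.8563)
member 5 (2-4): L=3.0700, (cx,cy)=(1.0000,0.0000)
member 6 (3-4): L=2.9467, (cx,cy)=(0.5304,-0.8477)
solve A·x = −loads:
  F[0-1] = -55.3134 N (compression)
  F[0-2] = +379.7142 N (tension)
  F[1-2] = +48.2220 N (tension)
  F[1-3] = -61.4958 N (compression)
  F[2-3] = -46.0541 N (compression)
  F[2-4] = +431.2588 N (tension)
  F[3-4] = -813.0425 N (compression)
  Rx@0 = -346.1400 N
  Ry@0 = +43.9584 N
  Ry@4 = +689.2416 N

-46.054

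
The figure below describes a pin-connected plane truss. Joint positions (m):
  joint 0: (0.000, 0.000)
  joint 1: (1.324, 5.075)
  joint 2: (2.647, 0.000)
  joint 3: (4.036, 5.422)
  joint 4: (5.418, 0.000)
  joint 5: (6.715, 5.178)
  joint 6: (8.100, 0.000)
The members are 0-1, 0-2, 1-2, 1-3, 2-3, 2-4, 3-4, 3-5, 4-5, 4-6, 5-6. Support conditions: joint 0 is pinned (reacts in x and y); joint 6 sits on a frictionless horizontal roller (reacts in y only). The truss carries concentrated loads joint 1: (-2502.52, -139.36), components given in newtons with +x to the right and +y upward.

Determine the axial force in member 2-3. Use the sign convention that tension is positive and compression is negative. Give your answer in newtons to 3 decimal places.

N=7 nodes, M=11 members, R=3 reactions → 2N=14, M+R=14
member 0 (0-1): L=5.2449, (cx,cy)=(0.2524,0.9676)
member 1 (0-2): L=2.6470, (cx,cy)=(1.0000,0.0000)
member 2 (1-2): L=5.2446, (cx,cy)=(0.2523,-0.9677)
member 3 (1-3): L=2.7341, (cx,cy)=(0.9919,0.1269)
member 4 (2-3): L=5.5971, (cx,cy)=(0.2482,0.9687)
member 5 (2-4): L=2.7710, (cx,cy)=(1.0000,0.0000)
member 6 (3-4): L=5.5954, (cx,cy)=(0.2470,-0.9690)
member 7 (3-5): L=2.6901, (cx,cy)=(0.9959,-0.0907)
member 8 (4-5): L=5.3380, (cx,cy)=(0.2430,0.9700)
member 9 (4-6): L=2.6820, (cx,cy)=(1.0000,0.0000)
member 10 (5-6): L=5.3600, (cx,cy)=(0.2584,-0.9660)
solve A·x = −loads:
  F[0-1] = -1740.8997 N (compression)
  F[0-2] = -2063.0518 N (compression)
  F[1-2] = +1809.2401 N (tension)
  F[1-3] = +1619.7529 N (tension)
  F[2-3] = -1807.2639 N (compression)
  F[2-4] = -1158.1557 N (compression)
  F[3-4] = +1521.0145 N (tension)
  F[3-5] = +785.7183 N (tension)
  F[4-5] = -1519.4241 N (compression)
  F[4-6] = -413.2953 N (compression)
  F[5-6] = +1599.4765 N (tension)
  Rx@0 = +2502.5200 N
  Ry@0 = +1684.5176 N
  Ry@6 = -1545.1576 N

-1807.264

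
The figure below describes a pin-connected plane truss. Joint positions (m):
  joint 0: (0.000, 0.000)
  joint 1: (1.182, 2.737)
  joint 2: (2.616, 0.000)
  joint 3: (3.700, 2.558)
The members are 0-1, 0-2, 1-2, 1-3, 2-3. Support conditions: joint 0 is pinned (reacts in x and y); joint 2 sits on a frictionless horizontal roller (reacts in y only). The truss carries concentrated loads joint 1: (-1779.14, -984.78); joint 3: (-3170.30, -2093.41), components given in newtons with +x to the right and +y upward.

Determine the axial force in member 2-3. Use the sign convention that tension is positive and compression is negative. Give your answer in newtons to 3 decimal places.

-2444.744

N=4 nodes, M=5 members, R=3 reactions → 2N=8, M+R=8
member 0 (0-1): L=2.9813, (cx,cy)=(0.3965,0.9180)
member 1 (0-2): L=2.6160, (cx,cy)=(1.0000,0.0000)
member 2 (1-2): L=3.0899, (cx,cy)=(0.4641,-0.8858)
member 3 (1-3): L=2.5244, (cx,cy)=(0.9975,-0.0709)
member 4 (2-3): L=2.7782, (cx,cy)=(0.3902,0.9207)
solve A·x = −loads:
  F[0-1] = -5047.4587 N (compression)
  F[0-2] = -2948.2834 N (compression)
  F[1-2] = +4297.4118 N (tension)
  F[1-3] = -2222.0027 N (compression)
  F[2-3] = -2444.7444 N (compression)
  Rx@0 = +4949.4400 N
  Ry@0 = +4633.8118 N
  Ry@2 = -1555.6218 N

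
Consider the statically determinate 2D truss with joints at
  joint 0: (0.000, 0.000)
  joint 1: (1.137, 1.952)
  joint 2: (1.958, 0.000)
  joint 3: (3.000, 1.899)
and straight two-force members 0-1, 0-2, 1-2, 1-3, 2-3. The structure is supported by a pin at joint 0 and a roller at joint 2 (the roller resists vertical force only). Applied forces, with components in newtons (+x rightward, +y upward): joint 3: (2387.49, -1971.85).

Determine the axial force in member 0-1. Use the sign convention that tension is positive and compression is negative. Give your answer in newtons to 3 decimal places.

N=4 nodes, M=5 members, R=3 reactions → 2N=8, M+R=8
member 0 (0-1): L=2.2590, (cx,cy)=(0.5033,0.8641)
member 1 (0-2): L=1.9580, (cx,cy)=(1.0000,0.0000)
member 2 (1-2): L=2.1176, (cx,cy)=(0.3877,-0.9218)
member 3 (1-3): L=1.8638, (cx,cy)=(0.9996,-0.0284)
member 4 (2-3): L=2.1661, (cx,cy)=(0.4811,0.8767)
solve A·x = −loads:
  F[0-1] = +3894.1321 N (tension)
  F[0-2] = +427.4937 N (tension)
  F[1-2] = -3755.8632 N (compression)
  F[1-3] = +3417.5194 N (tension)
  F[2-3] = -2138.3369 N (compression)
  Rx@0 = -2387.4900 N
  Ry@0 = -3364.9189 N
  Ry@2 = +5336.7689 N

3894.132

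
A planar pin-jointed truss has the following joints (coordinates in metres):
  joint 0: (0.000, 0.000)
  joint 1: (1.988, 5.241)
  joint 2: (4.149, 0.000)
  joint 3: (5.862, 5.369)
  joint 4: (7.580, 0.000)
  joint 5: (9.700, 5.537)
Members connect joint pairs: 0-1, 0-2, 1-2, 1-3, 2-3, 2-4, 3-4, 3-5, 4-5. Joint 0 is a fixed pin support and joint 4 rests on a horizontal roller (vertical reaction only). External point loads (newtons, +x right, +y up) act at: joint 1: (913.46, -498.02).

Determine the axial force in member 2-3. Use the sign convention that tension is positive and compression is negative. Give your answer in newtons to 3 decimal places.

N=6 nodes, M=9 members, R=3 reactions → 2N=12, M+R=12
member 0 (0-1): L=5.6054, (cx,cy)=(0.3547,0.9350)
member 1 (0-2): L=4.1490, (cx,cy)=(1.0000,0.0000)
member 2 (1-2): L=5.6690, (cx,cy)=(0.3812,-0.9245)
member 3 (1-3): L=3.8761, (cx,cy)=(0.9995,0.0330)
member 4 (2-3): L=5.6356, (cx,cy)=(0.3040,0.9527)
member 5 (2-4): L=3.4310, (cx,cy)=(1.0000,0.0000)
member 6 (3-4): L=5.6372, (cx,cy)=(0.3048,-0.9524)
member 7 (3-5): L=3.8417, (cx,cy)=(0.9990,0.0437)
member 8 (4-5): L=5.9290, (cx,cy)=(0.3576,0.9339)
solve A·x = −loads:
  F[0-1] = +282.5513 N (tension)
  F[0-2] = +813.2505 N (tension)
  F[1-2] = -842.0476 N (compression)
  F[1-3] = -492.5361 N (compression)
  F[2-3] = +817.1313 N (tension)
  F[2-4] = +243.8940 N (tension)
  F[3-4] = -800.2746 N (compression)
  F[3-5] = -0.0000 N (compression)
  F[4-5] = -0.0000 N (compression)
  Rx@0 = -913.4600 N
  Ry@0 = -264.1842 N
  Ry@4 = +762.2042 N

817.131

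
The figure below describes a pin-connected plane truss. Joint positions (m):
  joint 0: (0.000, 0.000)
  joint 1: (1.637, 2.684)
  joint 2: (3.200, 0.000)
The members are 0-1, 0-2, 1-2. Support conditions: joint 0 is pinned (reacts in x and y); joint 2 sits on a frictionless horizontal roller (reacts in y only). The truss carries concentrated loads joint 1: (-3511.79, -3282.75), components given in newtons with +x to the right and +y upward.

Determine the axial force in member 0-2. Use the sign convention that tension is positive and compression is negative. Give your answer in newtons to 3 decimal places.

N=3 nodes, M=3 members, R=3 reactions → 2N=6, M+R=6
member 0 (0-1): L=3.1438, (cx,cy)=(0.5207,0.8537)
member 1 (0-2): L=3.2000, (cx,cy)=(1.0000,0.0000)
member 2 (1-2): L=3.1059, (cx,cy)=(0.5032,-0.8642)
solve A·x = −loads:
  F[0-1] = -5328.2558 N (compression)
  F[0-2] = -737.3482 N (compression)
  F[1-2] = +1465.2301 N (tension)
  Rx@0 = +3511.7900 N
  Ry@0 = +4548.9321 N
  Ry@2 = -1266.1821 N

-737.348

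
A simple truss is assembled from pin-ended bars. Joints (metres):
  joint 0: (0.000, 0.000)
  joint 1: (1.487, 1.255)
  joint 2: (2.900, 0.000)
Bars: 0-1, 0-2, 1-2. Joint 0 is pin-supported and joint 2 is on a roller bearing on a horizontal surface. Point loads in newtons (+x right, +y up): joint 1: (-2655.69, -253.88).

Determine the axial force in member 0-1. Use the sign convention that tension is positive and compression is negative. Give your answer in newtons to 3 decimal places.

-1973.682

N=3 nodes, M=3 members, R=3 reactions → 2N=6, M+R=6
member 0 (0-1): L=1.9458, (cx,cy)=(0.7642,0.6450)
member 1 (0-2): L=2.9000, (cx,cy)=(1.0000,0.0000)
member 2 (1-2): L=1.8899, (cx,cy)=(0.7477,-0.6641)
solve A·x = −loads:
  F[0-1] = -1973.6816 N (compression)
  F[0-2] = -1147.3938 N (compression)
  F[1-2] = +1534.6219 N (tension)
  Rx@0 = +2655.6900 N
  Ry@0 = +1272.9736 N
  Ry@2 = -1019.0936 N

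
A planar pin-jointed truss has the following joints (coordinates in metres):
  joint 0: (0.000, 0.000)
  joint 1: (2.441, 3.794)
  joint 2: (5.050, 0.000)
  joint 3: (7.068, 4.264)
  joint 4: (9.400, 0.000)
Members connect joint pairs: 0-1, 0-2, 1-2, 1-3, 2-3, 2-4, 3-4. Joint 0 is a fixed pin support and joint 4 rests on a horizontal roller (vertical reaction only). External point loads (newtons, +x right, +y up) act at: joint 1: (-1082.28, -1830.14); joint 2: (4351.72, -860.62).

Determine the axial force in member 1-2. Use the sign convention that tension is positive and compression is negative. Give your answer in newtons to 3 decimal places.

N=5 nodes, M=7 members, R=3 reactions → 2N=10, M+R=10
member 0 (0-1): L=4.5114, (cx,cy)=(0.5411,0.8410)
member 1 (0-2): L=5.0500, (cx,cy)=(1.0000,0.0000)
member 2 (1-2): L=4.6045, (cx,cy)=(0.5666,-0.8240)
member 3 (1-3): L=4.6508, (cx,cy)=(0.9949,0.1011)
member 4 (2-3): L=4.7174, (cx,cy)=(0.4278,0.9039)
member 5 (2-4): L=4.3500, (cx,cy)=(1.0000,0.0000)
member 6 (3-4): L=4.8600, (cx,cy)=(0.4798,-0.8774)
solve A·x = −loads:
  F[0-1] = -2604.0909 N (compression)
  F[0-2] = +4678.4387 N (tension)
  F[1-2] = +370.5500 N (tension)
  F[1-3] = -539.4417 N (compression)
  F[2-3] = +614.3426 N (tension)
  F[2-4] = +273.8788 N (tension)
  F[3-4] = -570.7804 N (compression)
  Rx@0 = -3269.4400 N
  Ry@0 = +2189.9800 N
  Ry@4 = +500.7800 N

370.550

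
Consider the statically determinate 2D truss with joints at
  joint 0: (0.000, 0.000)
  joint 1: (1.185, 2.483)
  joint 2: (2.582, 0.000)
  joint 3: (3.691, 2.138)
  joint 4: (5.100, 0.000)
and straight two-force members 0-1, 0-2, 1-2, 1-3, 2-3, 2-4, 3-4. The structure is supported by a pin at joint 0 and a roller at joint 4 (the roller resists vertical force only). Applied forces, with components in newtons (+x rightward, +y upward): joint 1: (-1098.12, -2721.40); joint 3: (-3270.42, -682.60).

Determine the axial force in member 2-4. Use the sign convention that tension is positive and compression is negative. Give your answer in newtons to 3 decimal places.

N=5 nodes, M=7 members, R=3 reactions → 2N=10, M+R=10
member 0 (0-1): L=2.7513, (cx,cy)=(0.4307,0.9025)
member 1 (0-2): L=2.5820, (cx,cy)=(1.0000,0.0000)
member 2 (1-2): L=2.8490, (cx,cy)=(0.4903,-0.8715)
member 3 (1-3): L=2.5296, (cx,cy)=(0.9907,-0.1364)
member 4 (2-3): L=2.4085, (cx,cy)=(0.4605,0.8877)
member 5 (2-4): L=2.5180, (cx,cy)=(1.0000,0.0000)
member 6 (3-4): L=2.5605, (cx,cy)=(0.5503,-0.8350)
solve A·x = −loads:
  F[0-1] = -4635.2887 N (compression)
  F[0-2] = -2372.0776 N (compression)
  F[1-2] = +1972.0567 N (tension)
  F[1-3] = -1882.9234 N (compression)
  F[2-3] = -1936.1634 N (compression)
  F[2-4] = -513.5830 N (compression)
  F[3-4] = +933.3185 N (tension)
  Rx@0 = +4368.5400 N
  Ry@0 = +4183.3048 N
  Ry@4 = -779.3048 N

-513.583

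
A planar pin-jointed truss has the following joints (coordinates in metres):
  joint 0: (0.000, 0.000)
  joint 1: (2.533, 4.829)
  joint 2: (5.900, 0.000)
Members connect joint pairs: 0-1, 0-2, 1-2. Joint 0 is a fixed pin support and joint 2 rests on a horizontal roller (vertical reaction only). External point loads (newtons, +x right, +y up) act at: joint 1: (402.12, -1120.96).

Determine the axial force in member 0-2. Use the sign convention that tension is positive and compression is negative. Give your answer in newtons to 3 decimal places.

565.033

N=3 nodes, M=3 members, R=3 reactions → 2N=6, M+R=6
member 0 (0-1): L=5.4530, (cx,cy)=(0.4645,0.8856)
member 1 (0-2): L=5.9000, (cx,cy)=(1.0000,0.0000)
member 2 (1-2): L=5.8869, (cx,cy)=(0.5719,-0.8203)
solve A·x = −loads:
  F[0-1] = -350.7161 N (compression)
  F[0-2] = +565.0325 N (tension)
  F[1-2] = -987.9140 N (compression)
  Rx@0 = -402.1200 N
  Ry@0 = +310.5822 N
  Ry@2 = +810.3778 N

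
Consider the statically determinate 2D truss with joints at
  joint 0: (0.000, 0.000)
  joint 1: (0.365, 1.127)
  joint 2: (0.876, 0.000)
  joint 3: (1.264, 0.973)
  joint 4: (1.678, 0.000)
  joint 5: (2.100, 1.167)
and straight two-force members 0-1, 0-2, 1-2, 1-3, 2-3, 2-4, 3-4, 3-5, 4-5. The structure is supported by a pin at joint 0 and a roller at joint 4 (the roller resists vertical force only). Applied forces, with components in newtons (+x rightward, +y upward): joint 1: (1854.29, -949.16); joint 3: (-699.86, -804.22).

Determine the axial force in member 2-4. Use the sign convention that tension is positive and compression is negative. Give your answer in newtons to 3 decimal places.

702.841

N=6 nodes, M=9 members, R=3 reactions → 2N=12, M+R=12
member 0 (0-1): L=1.1846, (cx,cy)=(0.3081,0.9513)
member 1 (0-2): L=0.8760, (cx,cy)=(1.0000,0.0000)
member 2 (1-2): L=1.2374, (cx,cy)=(0.4130,-0.9108)
member 3 (1-3): L=0.9121, (cx,cy)=(0.9856,-0.1688)
member 4 (2-3): L=1.0475, (cx,cy)=(0.3704,0.9289)
member 5 (2-4): L=0.8020, (cx,cy)=(1.0000,0.0000)
member 6 (3-4): L=1.0574, (cx,cy)=(0.3915,-0.9202)
member 7 (3-5): L=0.8582, (cx,cy)=(0.9741,0.2261)
member 8 (4-5): L=1.2410, (cx,cy)=(0.3401,0.9404)
solve A·x = −loads:
  F[0-1] = -106.7256 N (compression)
  F[0-2] = +1187.3135 N (tension)
  F[1-2] = -624.2166 N (compression)
  F[1-3] = -1653.1369 N (compression)
  F[2-3] = +612.0412 N (tension)
  F[2-4] = +702.8412 N (tension)
  F[3-4] = -1795.1554 N (compression)
  F[3-5] = -0.0000 N (compression)
  F[4-5] = +0.0000 N (tension)
  Rx@0 = -1154.4300 N
  Ry@0 = +101.5334 N
  Ry@4 = +1651.8466 N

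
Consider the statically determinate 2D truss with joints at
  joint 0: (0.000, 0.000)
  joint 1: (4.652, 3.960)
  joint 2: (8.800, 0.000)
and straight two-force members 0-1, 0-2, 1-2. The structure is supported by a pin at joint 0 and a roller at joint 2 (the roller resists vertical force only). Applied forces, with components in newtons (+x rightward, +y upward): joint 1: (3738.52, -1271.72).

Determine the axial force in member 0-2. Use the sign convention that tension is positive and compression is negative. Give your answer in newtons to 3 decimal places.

N=3 nodes, M=3 members, R=3 reactions → 2N=6, M+R=6
member 0 (0-1): L=6.1092, (cx,cy)=(0.7615,0.6482)
member 1 (0-2): L=8.8000, (cx,cy)=(1.0000,0.0000)
member 2 (1-2): L=5.7348, (cx,cy)=(0.7233,-0.6905)
solve A·x = −loads:
  F[0-1] = +1670.6146 N (tension)
  F[0-2] = +2466.3960 N (tension)
  F[1-2] = -3409.8833 N (compression)
  Rx@0 = -3738.5200 N
  Ry@0 = -1082.8914 N
  Ry@2 = +2354.6114 N

2466.396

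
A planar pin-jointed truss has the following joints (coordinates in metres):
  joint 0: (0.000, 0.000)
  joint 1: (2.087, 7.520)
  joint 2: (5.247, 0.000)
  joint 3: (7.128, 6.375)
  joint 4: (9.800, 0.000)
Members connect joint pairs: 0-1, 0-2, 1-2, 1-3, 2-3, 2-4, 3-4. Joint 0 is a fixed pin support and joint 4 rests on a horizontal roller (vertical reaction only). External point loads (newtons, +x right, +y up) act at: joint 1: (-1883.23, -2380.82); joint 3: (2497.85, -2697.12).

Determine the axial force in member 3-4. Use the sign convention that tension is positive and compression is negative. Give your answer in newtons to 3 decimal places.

N=5 nodes, M=7 members, R=3 reactions → 2N=10, M+R=10
member 0 (0-1): L=7.8042, (cx,cy)=(0.2674,0.9636)
member 1 (0-2): L=5.2470, (cx,cy)=(1.0000,0.0000)
member 2 (1-2): L=8.1570, (cx,cy)=(0.3874,-0.9219)
member 3 (1-3): L=5.1694, (cx,cy)=(0.9752,-0.2215)
member 4 (2-3): L=6.6467, (cx,cy)=(0.2830,0.9591)
member 5 (2-4): L=4.5530, (cx,cy)=(1.0000,0.0000)
member 6 (3-4): L=6.9123, (cx,cy)=(0.3866,-0.9223)
solve A·x = −loads:
  F[0-1] = -2521.2163 N (compression)
  F[0-2] = +1288.8416 N (tension)
  F[1-2] = -271.0535 N (compression)
  F[1-3] = +1347.4840 N (tension)
  F[2-3] = +260.5381 N (tension)
  F[2-4] = +1110.1041 N (tension)
  F[3-4] = -2871.7808 N (compression)
  Rx@0 = -614.6200 N
  Ry@0 = +2429.3944 N
  Ry@4 = +2648.5456 N

-2871.781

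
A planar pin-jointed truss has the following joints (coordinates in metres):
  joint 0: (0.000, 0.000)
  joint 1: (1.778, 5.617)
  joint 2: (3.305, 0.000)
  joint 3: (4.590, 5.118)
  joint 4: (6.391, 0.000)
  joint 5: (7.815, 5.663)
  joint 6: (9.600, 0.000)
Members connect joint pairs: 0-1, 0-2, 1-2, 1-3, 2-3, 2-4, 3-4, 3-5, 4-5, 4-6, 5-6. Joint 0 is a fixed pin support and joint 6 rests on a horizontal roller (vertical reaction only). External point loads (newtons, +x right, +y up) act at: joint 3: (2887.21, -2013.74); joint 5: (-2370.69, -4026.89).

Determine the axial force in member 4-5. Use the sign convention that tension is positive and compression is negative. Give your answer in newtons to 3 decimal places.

1064.922

N=7 nodes, M=11 members, R=3 reactions → 2N=14, M+R=14
member 0 (0-1): L=5.8917, (cx,cy)=(0.3018,0.9534)
member 1 (0-2): L=3.3050, (cx,cy)=(1.0000,0.0000)
member 2 (1-2): L=5.8209, (cx,cy)=(0.2623,-0.9650)
member 3 (1-3): L=2.8559, (cx,cy)=(0.9846,-0.1747)
member 4 (2-3): L=5.2769, (cx,cy)=(0.2435,0.9699)
member 5 (2-4): L=3.0860, (cx,cy)=(1.0000,0.0000)
member 6 (3-4): L=5.4256, (cx,cy)=(0.3319,-0.9433)
member 7 (3-5): L=3.2707, (cx,cy)=(0.9860,0.1666)
member 8 (4-5): L=5.8393, (cx,cy)=(0.2439,0.9698)
member 9 (4-6): L=3.2090, (cx,cy)=(1.0000,0.0000)
member 10 (5-6): L=5.9377, (cx,cy)=(0.3006,-0.9537)
solve A·x = −loads:
  F[0-1] = -1740.0109 N (compression)
  F[0-2] = +1041.6225 N (tension)
  F[1-2] = +1907.6863 N (tension)
  F[1-3] = -1041.5723 N (compression)
  F[2-3] = -1898.0108 N (compression)
  F[2-4] = +2004.2672 N (tension)
  F[3-4] = -1094.8492 N (compression)
  F[3-5] = -4068.4082 N (compression)
  F[4-5] = +1064.9216 N (tension)
  F[4-6] = +1381.1428 N (tension)
  F[5-6] = -4594.2605 N (compression)
  Rx@0 = -516.5200 N
  Ry@0 = +1658.8867 N
  Ry@6 = +4381.7433 N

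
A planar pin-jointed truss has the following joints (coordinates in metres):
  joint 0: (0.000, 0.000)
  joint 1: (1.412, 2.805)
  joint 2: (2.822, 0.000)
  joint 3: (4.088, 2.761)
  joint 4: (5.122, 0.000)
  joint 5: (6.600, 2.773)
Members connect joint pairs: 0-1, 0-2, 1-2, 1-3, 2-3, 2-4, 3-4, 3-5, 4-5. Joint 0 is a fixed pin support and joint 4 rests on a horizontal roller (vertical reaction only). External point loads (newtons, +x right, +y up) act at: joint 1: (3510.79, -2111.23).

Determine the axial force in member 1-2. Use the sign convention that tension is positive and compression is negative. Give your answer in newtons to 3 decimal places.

N=6 nodes, M=9 members, R=3 reactions → 2N=12, M+R=12
member 0 (0-1): L=3.1403, (cx,cy)=(0.4496,0.8932)
member 1 (0-2): L=2.8220, (cx,cy)=(1.0000,0.0000)
member 2 (1-2): L=3.1394, (cx,cy)=(0.4491,-0.8935)
member 3 (1-3): L=2.6764, (cx,cy)=(0.9999,-0.0164)
member 4 (2-3): L=3.0374, (cx,cy)=(0.4168,0.9090)
member 5 (2-4): L=2.3000, (cx,cy)=(1.0000,0.0000)
member 6 (3-4): L=2.9483, (cx,cy)=(0.3507,-0.9365)
member 7 (3-5): L=2.5120, (cx,cy)=(1.0000,0.0048)
member 8 (4-5): L=3.1423, (cx,cy)=(0.4704,0.8825)
solve A·x = −loads:
  F[0-1] = +440.4556 N (tension)
  F[0-2] = +3312.7470 N (tension)
  F[1-2] = -2765.1769 N (compression)
  F[1-3] = -2071.1204 N (compression)
  F[2-3] = +2717.9415 N (tension)
  F[2-4] = +937.9968 N (tension)
  F[3-4] = -2674.5308 N (compression)
  F[3-5] = -0.0000 N (compression)
  F[4-5] = +0.0000 N (tension)
  Rx@0 = -3510.7900 N
  Ry@0 = -393.4211 N
  Ry@4 = +2504.6511 N

-2765.177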